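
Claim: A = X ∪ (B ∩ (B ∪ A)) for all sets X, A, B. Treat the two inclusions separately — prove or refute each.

Both inclusions fail.

Forward inclusion. This inclusion fails. Take X = ∅, A = {1}, B = ∅; then 1 ∈ A but 1 ∉ X ∪ (B ∩ (B ∪ A)).

Reverse inclusion. This inclusion fails. Take X = {1}, A = ∅, B = ∅; then 1 ∈ X ∪ (B ∩ (B ∪ A)) but 1 ∉ A.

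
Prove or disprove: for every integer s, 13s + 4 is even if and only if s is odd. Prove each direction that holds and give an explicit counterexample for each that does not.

Neither direction holds.

(⟹) This fails: s = 0 gives 13s + 4 = 4, which is even, but 0 is even, not odd.

(⟸) This also fails: s = 7 is odd, but 13s + 4 = 95 is odd, not even.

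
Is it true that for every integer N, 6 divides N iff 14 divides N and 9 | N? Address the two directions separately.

Not equivalent: only (⇐) holds.

[⇒] This fails: take N = 6. Certainly 6 ∣ 6, but 14 ∤ 6.

[⇐] Suppose 14 ∣ N and 9 ∣ N. Any common multiple of 14 and 9 is a multiple of their lcm; here gcd(14, 9) = 1, so lcm(14, 9) = 14·9 = 126, so 126 ∣ N. Since 6 ∣ 126, it follows that 6 ∣ N.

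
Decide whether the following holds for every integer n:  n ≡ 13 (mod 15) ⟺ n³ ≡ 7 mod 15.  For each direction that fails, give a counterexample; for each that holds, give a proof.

Forward direction. Suppose n ≡ 13 (mod 15). Write n = 15j + 13. Then (15j + 13)³ = 3375j³ + 8775j² + 7605j + 2197 = 15(225j³ + 585j² + 507j + 146) + 7, so n³ ≡ 7 (mod 15).

Converse. Suppose n³ ≡ 7 (mod 15). The only residue r in {0, …, 14} with r³ ≡ 7 (mod 15) is r = 13, so n ≡ 13 (mod 15).

Equivalent; both directions hold.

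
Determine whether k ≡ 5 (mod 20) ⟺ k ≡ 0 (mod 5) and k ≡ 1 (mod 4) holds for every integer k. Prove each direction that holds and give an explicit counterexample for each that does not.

(⟹) Suppose k ≡ 5 (mod 20); write k = 20j + 5. Since 5 ∣ 20, reducing mod 5 gives k ≡ 5 ≡ 0 (mod 5); since 4 ∣ 20, reducing mod 4 gives k ≡ 5 ≡ 1 (mod 4).

(⟸) Conversely, if k ≡ 0 (mod 5) and k ≡ 1 (mod 4), then by the Chinese remainder theorem k ≡ 5 (mod 20). This is exactly k ≡ 5 (mod 20).

Equivalent; both directions hold.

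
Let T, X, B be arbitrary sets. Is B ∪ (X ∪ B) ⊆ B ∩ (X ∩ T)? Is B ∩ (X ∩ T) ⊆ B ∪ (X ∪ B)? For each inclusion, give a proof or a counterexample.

(⊆) fails; (⊇) holds.

(⟹) This inclusion fails. Take T = ∅, X = {1}, B = ∅; then 1 ∈ B ∪ (X ∪ B) but 1 ∉ B ∩ (X ∩ T).

(⟸) Let x ∈ B ∩ (X ∩ T). Then x ∈ T ∩ X ∩ B, from which x ∈ B ∪ (X ∪ B).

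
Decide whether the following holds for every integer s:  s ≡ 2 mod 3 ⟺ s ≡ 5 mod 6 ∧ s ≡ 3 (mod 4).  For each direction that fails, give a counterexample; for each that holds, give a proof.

[⇒] This fails: s = 8 gives 8 ≡ 2 (mod 3) but 8 ≡ 2 (mod 6), so the conjunction on the right does not hold.

[⇐] Conversely, if s ≡ 5 (mod 6) and s ≡ 3 (mod 4), then by the Chinese remainder theorem s ≡ 11 (mod 12). Since 11 ≡ 2 (mod 3) and 3 ∣ 12, we get s ≡ 2 (mod 3).

Only the reverse direction holds.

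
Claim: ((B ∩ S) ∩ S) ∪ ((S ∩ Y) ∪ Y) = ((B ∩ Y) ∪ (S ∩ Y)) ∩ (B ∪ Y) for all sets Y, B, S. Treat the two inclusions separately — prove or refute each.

(⊆) fails; (⊇) holds.

(⟸) Let x ∈ ((B ∩ Y) ∪ (S ∩ Y)) ∩ (B ∪ Y). Then either x ∈ Y ∩ B and x ∉ S; or x ∈ Y ∩ S and x ∉ B; or x ∈ Y ∩ B ∩ S. In each case x ∈ ((B ∩ S) ∩ S) ∪ ((S ∩ Y) ∪ Y), so ((B ∩ Y) ∪ (S ∩ Y)) ∩ (B ∪ Y) ⊆ ((B ∩ S) ∩ S) ∪ ((S ∩ Y) ∪ Y).

(⟹) This inclusion fails. Take Y = {1}, B = ∅, S = ∅; then 1 ∈ ((B ∩ S) ∩ S) ∪ ((S ∩ Y) ∪ Y) but 1 ∉ ((B ∩ Y) ∪ (S ∩ Y)) ∩ (B ∪ Y).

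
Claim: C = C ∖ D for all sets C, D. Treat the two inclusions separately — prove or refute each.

(⊆) fails; (⊇) holds.

Forward inclusion. This inclusion fails. Take C = {1}, D = {1}; then 1 ∈ C but 1 ∉ C ∖ D.

Reverse inclusion. Let x ∈ C ∖ D. Then x ∈ C and x ∉ D, from which x ∈ C.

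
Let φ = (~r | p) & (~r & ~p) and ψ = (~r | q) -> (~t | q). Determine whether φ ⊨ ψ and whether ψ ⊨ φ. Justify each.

Forward direction. This fails. Under q = F, p = F, r = F, t = T, the left side is true but the right side is false.

Converse. This fails. Under q = F, p = T, r = F, t = F, the left side is false but the right side is true.

Both directions fail.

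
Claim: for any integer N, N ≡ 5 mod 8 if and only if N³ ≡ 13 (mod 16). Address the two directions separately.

(⇒) fails; (⇐) holds.

(→) This fails: take N = 13. Then 13 ≡ 5 (mod 8), but 13³ = 2197 ≡ 5 (mod 16), not 13.

(←) Conversely, the residues r modulo 16 with r³ ≡ 13 (mod 16) are exactly {5}, and each is ≡ 5 (mod 8).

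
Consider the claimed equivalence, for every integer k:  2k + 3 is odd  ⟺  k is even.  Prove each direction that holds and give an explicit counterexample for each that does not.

Only the reverse direction holds.

(⟹) This fails: take k = 5. Then 2k + 3 = 13, which is odd, yet k = 5 is odd, not even.

(⟸) Suppose k is even. Since 2 is even, 2k is even for every k, so 2k + 3 has the same parity as 3, which is odd. Hence 2k + 3 is odd.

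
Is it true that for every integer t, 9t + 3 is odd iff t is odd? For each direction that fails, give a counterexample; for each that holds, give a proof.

(⟹) This fails: t = 0 gives 9t + 3 = 3, which is odd, but 0 is even, not odd.

(⟸) This also fails: t = 1 is odd, but 9t + 3 = 12 is even, not odd.

Both directions fail.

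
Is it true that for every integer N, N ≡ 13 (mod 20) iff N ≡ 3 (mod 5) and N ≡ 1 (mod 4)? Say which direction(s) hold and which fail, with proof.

Both directions hold.

[⇐] If N ≡ 3 (mod 5) and N ≡ 1 (mod 4), then by the Chinese remainder theorem N ≡ 13 (mod 20). This is exactly N ≡ 13 (mod 20).

[⇒] Suppose N ≡ 13 (mod 20); write N = 20j + 13. Since 5 ∣ 20, reducing mod 5 gives N ≡ 13 ≡ 3 (mod 5); since 4 ∣ 20, reducing mod 4 gives N ≡ 13 ≡ 1 (mod 4).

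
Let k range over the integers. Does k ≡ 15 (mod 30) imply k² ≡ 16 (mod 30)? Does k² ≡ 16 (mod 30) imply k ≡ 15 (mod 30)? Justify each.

Both directions fail.

(⇒) This fails: take k = 15. Then 15 ≡ 15 (mod 30), but 15² = 225 ≡ 15 (mod 30), not 16.

(⇐) This fails: take k = 4. Then 4² = 16 ≡ 16 (mod 30), yet 4 ≡ 4 (mod 30), not 15.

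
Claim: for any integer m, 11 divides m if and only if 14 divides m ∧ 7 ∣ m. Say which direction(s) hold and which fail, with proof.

(⇒) fails and (⇐) fails.

(⇒) This fails: take m = 11. Certainly 11 ∣ 11, but 14 ∤ 11.

(⇐) This fails: take m = 14. Both 14 ∣ 14 and 7 ∣ 14, yet 14 is not a multiple of 11 (since 14 = 1·11 + 3), so 11 ∤ 14.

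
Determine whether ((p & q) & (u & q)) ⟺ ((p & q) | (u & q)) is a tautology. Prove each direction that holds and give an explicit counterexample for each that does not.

The forward direction holds; the converse fails.

[⇒] Assume the antecedent. If u is true, the antecedent forces (u = T, q = T, p = T), and (p & q) | (u & q) holds there. If u is false, the antecedent cannot hold. Either way (p & q) | (u & q) holds.

[⇐] This fails. Under u = T, q = T, p = F, the left side is false but the right side is true.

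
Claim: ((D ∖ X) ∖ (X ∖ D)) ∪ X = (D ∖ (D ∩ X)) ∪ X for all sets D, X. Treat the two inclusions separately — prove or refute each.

The two sets are equal.

(⟹) Let x ∈ ((D ∖ X) ∖ (X ∖ D)) ∪ X. Then either x ∈ D and x ∉ X; or x ∈ X and x ∉ D; or x ∈ D ∩ X. In each case x ∈ (D ∖ (D ∩ X)) ∪ X, so ((D ∖ X) ∖ (X ∖ D)) ∪ X ⊆ (D ∖ (D ∩ X)) ∪ X.

(⟸) Let x ∈ (D ∖ (D ∩ X)) ∪ X. Then either x ∈ D and x ∉ X; or x ∈ X and x ∉ D; or x ∈ D ∩ X. In each case x ∈ ((D ∖ X) ∖ (X ∖ D)) ∪ X, so (D ∖ (D ∩ X)) ∪ X ⊆ ((D ∖ X) ∖ (X ∖ D)) ∪ X.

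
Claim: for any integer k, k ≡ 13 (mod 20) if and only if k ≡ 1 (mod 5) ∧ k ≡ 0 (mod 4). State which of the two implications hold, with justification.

[⇒] This fails: k = 13 gives 13 ≡ 13 (mod 20) but 13 ≡ 3 (mod 5), so the conjunction on the right does not hold.

[⇐] This fails: k = 16 satisfies both congruences on the right (16 ≡ 1 mod 5 and 16 ≡ 0 mod 4) yet 16 ≡ 16 (mod 20), not 13.

Neither implication holds.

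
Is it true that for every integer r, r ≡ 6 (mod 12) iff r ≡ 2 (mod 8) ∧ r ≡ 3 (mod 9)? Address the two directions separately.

(⇒) fails; (⇐) holds.

(→) This fails: r = 6 gives 6 ≡ 6 (mod 12) but 6 ≡ 6 (mod 8), so the conjunction on the right does not hold.

(←) Conversely, if r ≡ 2 (mod 8) and r ≡ 3 (mod 9), then by the Chinese remainder theorem r ≡ 66 (mod 72). Since 66 ≡ 6 (mod 12) and 12 ∣ 72, we get r ≡ 6 (mod 12).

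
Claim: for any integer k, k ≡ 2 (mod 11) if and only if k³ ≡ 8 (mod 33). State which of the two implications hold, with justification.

Only the converse holds.

[⇒] This fails: take k = 13. Then 13 ≡ 2 (mod 11), but 13³ = 2197 ≡ 19 (mod 33), not 8.

[⇐] Conversely, the residues r modulo 33 with r³ ≡ 8 (mod 33) are exactly {2}, and each is ≡ 2 (mod 11).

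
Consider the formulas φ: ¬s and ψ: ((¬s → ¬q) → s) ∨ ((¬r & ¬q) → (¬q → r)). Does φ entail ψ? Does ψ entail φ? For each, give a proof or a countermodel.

Forward direction. This fails. Under s = F, r = F, q = F, the left side is true but the right side is false.

Converse. This fails. Under s = T, r = F, q = F, the left side is false but the right side is true.

(⇒) fails and (⇐) fails.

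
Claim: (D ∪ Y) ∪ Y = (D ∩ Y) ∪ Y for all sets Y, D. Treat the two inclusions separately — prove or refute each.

Reverse inclusion. Let x ∈ (D ∩ Y) ∪ Y. Then either x ∈ Y and x ∉ D; or x ∈ Y ∩ D. In each case x ∈ (D ∪ Y) ∪ Y, so (D ∩ Y) ∪ Y ⊆ (D ∪ Y) ∪ Y.

Forward inclusion. This inclusion fails. Take Y = ∅, D = {1}; then 1 ∈ (D ∪ Y) ∪ Y but 1 ∉ (D ∩ Y) ∪ Y.

Only the reverse inclusion holds.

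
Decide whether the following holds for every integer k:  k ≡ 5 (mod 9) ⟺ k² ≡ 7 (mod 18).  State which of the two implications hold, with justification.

(⇒) fails and (⇐) fails.

(⇒) This fails: take k = 14. Then 14 ≡ 5 (mod 9), but 14² = 196 ≡ 16 (mod 18), not 7.

(⇐) This fails: take k = 13. Then 13² = 169 ≡ 7 (mod 18), yet 13 ≡ 4 (mod 9), not 5.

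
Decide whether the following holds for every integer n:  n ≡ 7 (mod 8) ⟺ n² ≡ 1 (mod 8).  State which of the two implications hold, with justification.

Only the forward direction holds.

Forward direction. Suppose n ≡ 7 (mod 8). Write n = 8j + 7. Then (8j + 7)² = 64j² + 112j + 49 = 8(8j² + 14j + 6) + 1, so n² ≡ 1 (mod 8).

Converse. This fails: take n = 1. Then 1² = 1 ≡ 1 (mod 8), yet 1 ≡ 1 (mod 8), not 7.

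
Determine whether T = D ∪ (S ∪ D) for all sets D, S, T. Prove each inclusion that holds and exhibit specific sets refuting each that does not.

Forward inclusion. This inclusion fails. Take D = ∅, S = ∅, T = {1}; then 1 ∈ T but 1 ∉ D ∪ (S ∪ D).

Reverse inclusion. This inclusion fails. Take D = {1}, S = ∅, T = ∅; then 1 ∈ D ∪ (S ∪ D) but 1 ∉ T.

Neither inclusion holds.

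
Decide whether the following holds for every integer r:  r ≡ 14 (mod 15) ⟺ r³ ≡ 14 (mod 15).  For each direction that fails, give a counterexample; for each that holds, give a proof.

The biconditional holds.

[⇒] Suppose r ≡ 14 (mod 15). Write r = 15j + 14. Then (15j + 14)³ = 3375j³ + 9450j² + 8820j + 2744 = 15(225j³ + 630j² + 588j + 182) + 14, so r³ ≡ 14 (mod 15).

[⇐] Conversely, suppose r³ ≡ 14 (mod 15). The only residue r in {0, …, 14} with r³ ≡ 14 (mod 15) is r = 14, so r ≡ 14 (mod 15).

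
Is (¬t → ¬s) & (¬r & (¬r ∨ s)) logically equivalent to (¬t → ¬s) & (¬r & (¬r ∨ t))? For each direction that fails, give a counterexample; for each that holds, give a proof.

Both directions hold.

Converse. Assume the antecedent. If t is true, the antecedent forces (t = T, r = F, s = F) or (t = T, r = F, s = T), and (¬t → ¬s) & (¬r & (¬r ∨ s)) holds there. If t is false, the antecedent forces (t = F, r = F, s = F), and (¬t → ¬s) & (¬r & (¬r ∨ s)) holds there. Either way (¬t → ¬s) & (¬r & (¬r ∨ s)) holds.

Forward direction. Assume the antecedent. If t is true, the antecedent forces (t = T, r = F, s = F) or (t = T, r = F, s = T), and (¬t → ¬s) & (¬r & (¬r ∨ t)) holds there. If t is false, the antecedent forces (t = F, r = F, s = F), and (¬t → ¬s) & (¬r & (¬r ∨ t)) holds there. Either way (¬t → ¬s) & (¬r & (¬r ∨ t)) holds.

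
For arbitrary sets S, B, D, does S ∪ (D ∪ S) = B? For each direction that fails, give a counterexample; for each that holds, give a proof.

(⟹) This inclusion fails. Take S = {1}, B = ∅, D = ∅; then 1 ∈ S ∪ (D ∪ S) but 1 ∉ B.

(⟸) This inclusion fails. Take S = ∅, B = {1}, D = ∅; then 1 ∈ B but 1 ∉ S ∪ (D ∪ S).

Both inclusions fail.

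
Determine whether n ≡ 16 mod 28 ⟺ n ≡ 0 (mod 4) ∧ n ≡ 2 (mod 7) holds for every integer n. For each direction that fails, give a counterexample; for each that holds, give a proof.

The biconditional holds.

(←) If n ≡ 0 (mod 4) and n ≡ 2 (mod 7), then by the Chinese remainder theorem n ≡ 16 (mod 28). This is exactly n ≡ 16 (mod 28).

(→) Suppose n ≡ 16 (mod 28); write n = 28j + 16. Since 4 ∣ 28, reducing mod 4 gives n ≡ 16 ≡ 0 (mod 4); since 7 ∣ 28, reducing mod 7 gives n ≡ 16 ≡ 2 (mod 7).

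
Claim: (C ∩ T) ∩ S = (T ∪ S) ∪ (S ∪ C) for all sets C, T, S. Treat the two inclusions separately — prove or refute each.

The sets are not equal: only the forward inclusion holds.

Forward inclusion. Let x ∈ (C ∩ T) ∩ S. Then x ∈ C ∩ T ∩ S, from which x ∈ (T ∪ S) ∪ (S ∪ C).

Reverse inclusion. This inclusion fails. Take C = {1}, T = ∅, S = ∅; then 1 ∈ (T ∪ S) ∪ (S ∪ C) but 1 ∉ (C ∩ T) ∩ S.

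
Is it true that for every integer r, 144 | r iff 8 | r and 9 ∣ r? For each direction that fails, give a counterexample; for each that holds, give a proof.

(⟸) This fails: take r = 72. Both 8 ∣ 72 and 9 ∣ 72, yet 72 is not a multiple of 144 (since 72 = 0·144 + 72), so 144 ∤ 72.

(⟹) If 144 ∣ r, write r = 144q. Since 144 = 18·8, r = 8·(18q), so 8 ∣ r; and since 144 = 16·9, r = 9·(16q), so 9 ∣ r.

Only the forward direction holds.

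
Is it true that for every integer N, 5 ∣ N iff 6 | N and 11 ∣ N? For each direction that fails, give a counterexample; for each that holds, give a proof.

(⟹) This fails: take N = 5. Certainly 5 ∣ 5, but 6 ∤ 5.

(⟸) This fails: take N = 66. Both 6 ∣ 66 and 11 ∣ 66, yet 66 is not a multiple of 5 (since 66 = 13·5 + 1), so 5 ∤ 66.

Both directions fail.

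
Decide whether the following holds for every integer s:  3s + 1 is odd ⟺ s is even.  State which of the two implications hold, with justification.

[⇒] Suppose 3s + 1 is odd. Since 3 is odd, 3s and s have the same parity, so 3s + 1 ≡ s + 1 (mod 2). As 1 is odd, 3s + 1 is odd exactly when s is even. Thus s is even.

[⇐] Conversely, suppose s is even; write s = 2j. Then 3s + 1 = 3·(2j) + 1 = 2·3j + 1, which is odd.

Both directions hold.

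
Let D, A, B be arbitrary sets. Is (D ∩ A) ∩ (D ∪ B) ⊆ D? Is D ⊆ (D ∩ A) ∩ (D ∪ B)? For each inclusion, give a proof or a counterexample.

(⊆) Let x ∈ (D ∩ A) ∩ (D ∪ B). Then either x ∈ D ∩ A and x ∉ B; or x ∈ D ∩ A ∩ B. In each case x ∈ D, so (D ∩ A) ∩ (D ∪ B) ⊆ D.

(⊇) This inclusion fails. Take D = {1}, A = ∅, B = ∅; then 1 ∈ D but 1 ∉ (D ∩ A) ∩ (D ∪ B).

The sets are not equal: only the forward inclusion holds.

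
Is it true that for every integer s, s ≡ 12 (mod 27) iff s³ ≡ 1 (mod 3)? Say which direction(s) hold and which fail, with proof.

Neither implication holds.

[⇒] This fails: take s = 12. Then 12 ≡ 12 (mod 27), but 12³ = 1728 ≡ 0 (mod 3), not 1.

[⇐] This fails: take s = 1. Then 1³ = 1 ≡ 1 (mod 3), yet 1 ≡ 1 (mod 27), not 12.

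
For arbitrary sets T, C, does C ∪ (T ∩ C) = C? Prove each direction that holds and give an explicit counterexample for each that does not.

The two sets are equal.

(⊆) Let x ∈ C ∪ (T ∩ C). Then either x ∈ C and x ∉ T; or x ∈ T ∩ C. In each case x ∈ C, so C ∪ (T ∩ C) ⊆ C.

(⊇) Let x ∈ C. Then either x ∈ C and x ∉ T; or x ∈ T ∩ C. In each case x ∈ C ∪ (T ∩ C), so C ⊆ C ∪ (T ∩ C).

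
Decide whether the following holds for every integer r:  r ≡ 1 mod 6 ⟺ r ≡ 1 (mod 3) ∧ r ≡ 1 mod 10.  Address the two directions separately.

Only the converse holds.

(→) This fails: r = 7 gives 7 ≡ 1 (mod 6) but 7 ≡ 7 (mod 10), so the conjunction on the right does not hold.

(←) Conversely, if r ≡ 1 (mod 3) and r ≡ 1 (mod 10), then by the Chinese remainder theorem r ≡ 1 (mod 30). Since 1 ≡ 1 (mod 6) and 6 ∣ 30, we get r ≡ 1 (mod 6).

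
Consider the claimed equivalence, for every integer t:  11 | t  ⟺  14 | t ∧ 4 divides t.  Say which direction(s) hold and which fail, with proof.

Forward direction. This fails: take t = 11. Certainly 11 ∣ 11, but 14 ∤ 11.

Converse. This fails: take t = 28. Both 14 ∣ 28 and 4 ∣ 28, yet 28 is not a multiple of 11 (since 28 = 2·11 + 6), so 11 ∤ 28.

Both directions fail.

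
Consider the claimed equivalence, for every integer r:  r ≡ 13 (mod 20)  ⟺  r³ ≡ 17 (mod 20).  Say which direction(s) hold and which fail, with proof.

Equivalent; both directions hold.

Forward direction. Suppose r ≡ 13 (mod 20). Write r = 20j + 13. Then (20j + 13)³ = 8000j³ + 15600j² + 10140j + 2197 = 20(400j³ + 780j² + 507j + 109) + 17, so r³ ≡ 17 (mod 20).

Converse. Suppose r³ ≡ 17 (mod 20). The only residue r in {0, …, 19} with r³ ≡ 17 (mod 20) is r = 13, so r ≡ 13 (mod 20).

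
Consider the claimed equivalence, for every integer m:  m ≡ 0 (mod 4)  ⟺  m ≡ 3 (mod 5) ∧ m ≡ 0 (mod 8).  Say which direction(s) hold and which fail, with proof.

(⇒) fails; (⇐) holds.

[⇒] This fails: m = 0 gives 0 ≡ 0 (mod 4) but 0 ≡ 0 (mod 5), so the conjunction on the right does not hold.

[⇐] Conversely, if m ≡ 3 (mod 5) and m ≡ 0 (mod 8), then by the Chinese remainder theorem m ≡ 8 (mod 40). Since 8 ≡ 0 (mod 4) and 4 ∣ 40, we get m ≡ 0 (mod 4).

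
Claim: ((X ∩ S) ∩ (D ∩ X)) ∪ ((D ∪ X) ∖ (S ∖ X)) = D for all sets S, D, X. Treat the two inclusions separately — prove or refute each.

(⟹) This inclusion fails. Take S = ∅, D = ∅, X = {1}; then 1 ∈ ((X ∩ S) ∩ (D ∩ X)) ∪ ((D ∪ X) ∖ (S ∖ X)) but 1 ∉ D.

(⟸) This inclusion fails. Take S = {1}, D = {1}, X = ∅; then 1 ∈ D but 1 ∉ ((X ∩ S) ∩ (D ∩ X)) ∪ ((D ∪ X) ∖ (S ∖ X)).

(⊆) fails and (⊇) fails.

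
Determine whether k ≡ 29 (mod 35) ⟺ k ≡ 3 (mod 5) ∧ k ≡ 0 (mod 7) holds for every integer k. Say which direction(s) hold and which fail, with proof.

Neither direction holds.

(⇒) This fails: k = 29 gives 29 ≡ 29 (mod 35) but 29 ≡ 4 (mod 5), so the conjunction on the right does not hold.

(⇐) This fails: k = 28 satisfies both congruences on the right (28 ≡ 3 mod 5 and 28 ≡ 0 mod 7) yet 28 ≡ 28 (mod 35), not 29.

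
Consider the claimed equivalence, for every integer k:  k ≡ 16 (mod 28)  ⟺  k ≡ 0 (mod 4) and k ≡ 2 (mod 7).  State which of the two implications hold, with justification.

Both directions hold; the statement is true.

(⇒) Suppose k ≡ 16 (mod 28); write k = 28j + 16. Since 4 ∣ 28, reducing mod 4 gives k ≡ 16 ≡ 0 (mod 4); since 7 ∣ 28, reducing mod 7 gives k ≡ 16 ≡ 2 (mod 7).

(⇐) Conversely, if k ≡ 0 (mod 4) and k ≡ 2 (mod 7), then by the Chinese remainder theorem k ≡ 16 (mod 28). This is exactly k ≡ 16 (mod 28).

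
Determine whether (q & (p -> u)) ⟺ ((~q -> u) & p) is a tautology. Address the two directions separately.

(⇒) fails and (⇐) fails.

[⇒] This fails. Under p = F, q = T, u = F, the left side is true but the right side is false.

[⇐] This fails. Under p = T, q = T, u = F, the left side is false but the right side is true.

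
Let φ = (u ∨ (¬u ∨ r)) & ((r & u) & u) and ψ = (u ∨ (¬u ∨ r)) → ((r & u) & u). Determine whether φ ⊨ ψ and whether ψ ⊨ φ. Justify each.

(⇒) Assume the antecedent. If u is true, the antecedent forces (u = T, r = T), and (u ∨ (¬u ∨ r)) → ((r & u) & u) holds there. If u is false, the antecedent cannot hold. Either way (u ∨ (¬u ∨ r)) → ((r & u) & u) holds.

(⇐) Assume the antecedent. If u is true, the antecedent forces (u = T, r = T), and (u ∨ (¬u ∨ r)) & ((r & u) & u) holds there. If u is false, the antecedent cannot hold. Either way (u ∨ (¬u ∨ r)) & ((r & u) & u) holds.

Both directions hold; the statement is true.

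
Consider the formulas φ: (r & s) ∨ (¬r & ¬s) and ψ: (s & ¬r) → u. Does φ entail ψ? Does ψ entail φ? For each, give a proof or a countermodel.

The forward direction holds; the converse fails.

[⇒] Assume the antecedent. If s is true, the antecedent forces (s = T, u = F, r = T) or (s = T, u = T, r = T), and (s & ¬r) → u holds there. If s is false, (s & ¬r) → u reduces to true regardless of the other variables. Either way (s & ¬r) → u holds.

[⇐] This fails. Under s = T, u = T, r = F, the left side is false but the right side is true.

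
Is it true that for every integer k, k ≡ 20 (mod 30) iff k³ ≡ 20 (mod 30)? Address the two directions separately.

Both implications hold.

(⟹) Suppose k ≡ 20 (mod 30). Write k = 30j + 20. Then (30j + 20)³ = 27000j³ + 54000j² + 36000j + 8000 = 30(900j³ + 1800j² + 1200j + 266) + 20, so k³ ≡ 20 (mod 30).

(⟸) Conversely, suppose k³ ≡ 20 (mod 30). The only residue r in {0, …, 29} with r³ ≡ 20 (mod 30) is r = 20, so k ≡ 20 (mod 30).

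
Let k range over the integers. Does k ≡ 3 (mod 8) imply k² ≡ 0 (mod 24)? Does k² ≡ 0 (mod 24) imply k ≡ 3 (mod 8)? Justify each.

(⇒) This fails: take k = 3. Then 3 ≡ 3 (mod 8), but 3² = 9 ≡ 9 (mod 24), not 0.

(⇐) This fails: take k = 0. Then 0² = 0 ≡ 0 (mod 24), yet 0 ≡ 0 (mod 8), not 3.

Both directions fail.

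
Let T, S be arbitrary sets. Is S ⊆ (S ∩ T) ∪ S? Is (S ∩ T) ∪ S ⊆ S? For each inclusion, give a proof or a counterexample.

Both inclusions hold; the sets are equal.

Reverse inclusion. Let x ∈ (S ∩ T) ∪ S. Then either x ∈ S and x ∉ T; or x ∈ T ∩ S. In each case x ∈ S, so (S ∩ T) ∪ S ⊆ S.

Forward inclusion. Let x ∈ S. Then either x ∈ S and x ∉ T; or x ∈ T ∩ S. In each case x ∈ (S ∩ T) ∪ S, so S ⊆ (S ∩ T) ∪ S.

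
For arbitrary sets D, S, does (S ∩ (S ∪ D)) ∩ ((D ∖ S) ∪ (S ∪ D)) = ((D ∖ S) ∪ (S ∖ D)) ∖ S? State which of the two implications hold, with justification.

Neither inclusion holds.

(⊆) This inclusion fails. Take D = ∅, S = {1}; then 1 ∈ (S ∩ (S ∪ D)) ∩ ((D ∖ S) ∪ (S ∪ D)) but 1 ∉ ((D ∖ S) ∪ (S ∖ D)) ∖ S.

(⊇) This inclusion fails. Take D = {1}, S = ∅; then 1 ∈ ((D ∖ S) ∪ (S ∖ D)) ∖ S but 1 ∉ (S ∩ (S ∪ D)) ∩ ((D ∖ S) ∪ (S ∪ D)).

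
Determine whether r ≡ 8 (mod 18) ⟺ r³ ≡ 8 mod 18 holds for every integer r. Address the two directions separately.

Forward direction. Suppose r ≡ 8 (mod 18). Write r = 18j + 8. Then (18j + 8)³ = 5832j³ + 7776j² + 3456j + 512 = 18(324j³ + 432j² + 192j + 28) + 8, so r³ ≡ 8 (mod 18).

Converse. This fails: take r = 2. Then 2³ = 8 ≡ 8 (mod 18), yet 2 ≡ 2 (mod 18), not 8.

Only the forward implication holds.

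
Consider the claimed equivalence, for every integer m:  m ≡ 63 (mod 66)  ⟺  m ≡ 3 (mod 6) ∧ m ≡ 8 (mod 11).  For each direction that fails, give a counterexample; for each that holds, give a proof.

(→) Suppose m ≡ 63 (mod 66); write m = 66j + 63. Since 6 ∣ 66, reducing mod 6 gives m ≡ 63 ≡ 3 (mod 6); since 11 ∣ 66, reducing mod 11 gives m ≡ 63 ≡ 8 (mod 11).

(←) Conversely, if m ≡ 3 (mod 6) and m ≡ 8 (mod 11), then by the Chinese remainder theorem m ≡ 63 (mod 66). This is exactly m ≡ 63 (mod 66).

Both implications hold.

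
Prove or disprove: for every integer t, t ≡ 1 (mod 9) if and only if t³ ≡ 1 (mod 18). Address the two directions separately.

[⇒] This fails: take t = 10. Then 10 ≡ 1 (mod 9), but 10³ = 1000 ≡ 10 (mod 18), not 1.

[⇐] This fails: take t = 7. Then 7³ = 343 ≡ 1 (mod 18), yet 7 ≡ 7 (mod 9), not 1.

Neither direction holds.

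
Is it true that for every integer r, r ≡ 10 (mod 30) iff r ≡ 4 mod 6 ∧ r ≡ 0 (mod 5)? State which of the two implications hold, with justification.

Both directions hold.

[⇒] Suppose r ≡ 10 (mod 30); write r = 30j + 10. Since 6 ∣ 30, reducing mod 6 gives r ≡ 10 ≡ 4 (mod 6); since 5 ∣ 30, reducing mod 5 gives r ≡ 10 ≡ 0 (mod 5).

[⇐] Conversely, if r ≡ 4 (mod 6) and r ≡ 0 (mod 5), then by the Chinese remainder theorem r ≡ 10 (mod 30). This is exactly r ≡ 10 (mod 30).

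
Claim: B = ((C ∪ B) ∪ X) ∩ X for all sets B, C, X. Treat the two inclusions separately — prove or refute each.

Neither inclusion holds.

(⟹) This inclusion fails. Take B = {1}, C = ∅, X = ∅; then 1 ∈ B but 1 ∉ ((C ∪ B) ∪ X) ∩ X.

(⟸) This inclusion fails. Take B = ∅, C = ∅, X = {1}; then 1 ∈ ((C ∪ B) ∪ X) ∩ X but 1 ∉ B.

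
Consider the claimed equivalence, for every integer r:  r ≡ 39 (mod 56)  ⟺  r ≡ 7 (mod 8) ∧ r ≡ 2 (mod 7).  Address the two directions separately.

(⇒) fails and (⇐) fails.

(→) This fails: r = 39 gives 39 ≡ 39 (mod 56) but 39 ≡ 4 (mod 7), so the conjunction on the right does not hold.

(←) This fails: r = 23 satisfies both congruences on the right (23 ≡ 7 mod 8 and 23 ≡ 2 mod 7) yet 23 ≡ 23 (mod 56), not 39.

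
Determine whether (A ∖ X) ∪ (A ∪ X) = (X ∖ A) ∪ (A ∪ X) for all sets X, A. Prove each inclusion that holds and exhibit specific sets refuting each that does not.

(⟹) Let x ∈ (A ∖ X) ∪ (A ∪ X). Then either x ∈ X and x ∉ A; or x ∈ A and x ∉ X; or x ∈ X ∩ A. In each case x ∈ (X ∖ A) ∪ (A ∪ X), so (A ∖ X) ∪ (A ∪ X) ⊆ (X ∖ A) ∪ (A ∪ X).

(⟸) Let x ∈ (X ∖ A) ∪ (A ∪ X). Then either x ∈ X and x ∉ A; or x ∈ A and x ∉ X; or x ∈ X ∩ A. In each case x ∈ (A ∖ X) ∪ (A ∪ X), so (X ∖ A) ∪ (A ∪ X) ⊆ (A ∖ X) ∪ (A ∪ X).

Both inclusions hold; the sets are equal.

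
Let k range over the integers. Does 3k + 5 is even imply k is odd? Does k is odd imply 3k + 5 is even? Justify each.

[⇒] Suppose 3k + 5 is even. Since 3 is odd, 3k and k have the same parity, so 3k + 5 ≡ k + 5 (mod 2). As 5 is odd, 3k + 5 is even exactly when k is odd. Thus k is odd.

[⇐] Conversely, suppose k is odd; write k = 2j + 1. Then 3k + 5 = 3·(2j + 1) + 5 = 2·3j + 8, which is even.

The biconditional holds.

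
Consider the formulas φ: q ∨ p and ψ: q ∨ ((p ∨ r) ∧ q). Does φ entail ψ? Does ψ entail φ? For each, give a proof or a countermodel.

(←) Assume the antecedent. If q is true, q ∨ p reduces to true regardless of the other variables. If q is false, the antecedent cannot hold. Either way q ∨ p holds.

(→) This fails. Under q = F, r = F, p = T, the left side is true but the right side is false.

Only the reverse direction holds.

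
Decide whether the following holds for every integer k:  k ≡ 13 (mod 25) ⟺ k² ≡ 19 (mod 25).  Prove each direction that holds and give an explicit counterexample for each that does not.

Forward direction. Suppose k ≡ 13 (mod 25). Write k = 25j + 13. Then (25j + 13)² = 625j² + 650j + 169 = 25(25j² + 26j + 6) + 19, so k² ≡ 19 (mod 25).

Converse. This fails: take k = 12. Then 12² = 144 ≡ 19 (mod 25), yet 12 ≡ 12 (mod 25), not 13.

(⇒) holds; (⇐) fails.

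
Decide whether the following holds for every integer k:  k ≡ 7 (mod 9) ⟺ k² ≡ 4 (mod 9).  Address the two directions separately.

Only the forward direction holds.

(→) Suppose k ≡ 7 (mod 9). Write k = 9j + 7. Then (9j + 7)² = 81j² + 126j + 49 = 9(9j² + 14j + 5) + 4, so k² ≡ 4 (mod 9).

(←) This fails: take k = 2. Then 2² = 4 ≡ 4 (mod 9), yet 2 ≡ 2 (mod 9), not 7.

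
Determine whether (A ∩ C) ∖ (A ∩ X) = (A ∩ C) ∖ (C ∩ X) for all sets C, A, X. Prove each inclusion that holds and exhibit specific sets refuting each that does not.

Reverse inclusion. Let x ∈ (A ∩ C) ∖ (C ∩ X). Then x ∈ C ∩ A and x ∉ X, from which x ∈ (A ∩ C) ∖ (A ∩ X).

Forward inclusion. Let x ∈ (A ∩ C) ∖ (A ∩ X). Then x ∈ C ∩ A and x ∉ X, from which x ∈ (A ∩ C) ∖ (C ∩ X).

Both inclusions hold.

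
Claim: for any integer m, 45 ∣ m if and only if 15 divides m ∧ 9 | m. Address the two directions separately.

Forward direction. If 45 ∣ m, write m = 45q. Since 45 = 3·15, m = 15·(3q), so 15 ∣ m; and since 45 = 5·9, m = 9·(5q), so 9 ∣ m.

Converse. Suppose 15 ∣ m and 9 ∣ m. Any common multiple of 15 and 9 is a multiple of their lcm; here lcm(15, 9) = 15·9/gcd(15, 9) = 135/3 = 45, so 45 ∣ m.

The biconditional holds.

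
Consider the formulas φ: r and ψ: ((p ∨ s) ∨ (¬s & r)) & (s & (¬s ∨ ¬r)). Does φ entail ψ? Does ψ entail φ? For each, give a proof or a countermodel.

Neither direction holds.

(⟹) This fails. Under s = F, p = F, r = T, the left side is true but the right side is false.

(⟸) This fails. Under s = T, p = F, r = F, the left side is false but the right side is true.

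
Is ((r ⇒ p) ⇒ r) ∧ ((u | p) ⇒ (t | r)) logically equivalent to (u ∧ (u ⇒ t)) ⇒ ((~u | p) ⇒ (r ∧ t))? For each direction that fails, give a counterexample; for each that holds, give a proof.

Only the forward direction holds.

(⇒) Assume the antecedent. If r is true, the consequent reduces to true regardless of the other variables. If r is false, the antecedent cannot hold. Either way the consequent holds.

(⇐) This fails. Under u = F, t = F, p = F, r = F, the left side is false but the right side is true.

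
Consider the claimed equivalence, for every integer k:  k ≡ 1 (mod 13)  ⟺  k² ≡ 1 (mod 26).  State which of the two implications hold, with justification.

Neither implication holds.

(⇒) This fails: take k = 14. Then 14 ≡ 1 (mod 13), but 14² = 196 ≡ 14 (mod 26), not 1.

(⇐) This fails: take k = 25. Then 25² = 625 ≡ 1 (mod 26), yet 25 ≡ 12 (mod 13), not 1.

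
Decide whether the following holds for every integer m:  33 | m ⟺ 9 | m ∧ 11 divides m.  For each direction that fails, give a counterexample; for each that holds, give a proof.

Only the converse holds.

[⇐] Suppose 9 ∣ m and 11 ∣ m. Any common multiple of 9 and 11 is a multiple of their lcm; here gcd(9, 11) = 1, so lcm(9, 11) = 9·11 = 99, so 99 ∣ m. Since 33 ∣ 99, it follows that 33 ∣ m.

[⇒] This fails: take m = 33. Certainly 33 ∣ 33, but 9 ∤ 33.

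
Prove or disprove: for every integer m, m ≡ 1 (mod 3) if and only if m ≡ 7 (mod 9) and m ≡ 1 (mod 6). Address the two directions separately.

(⇒) This fails: m = 1 gives 1 ≡ 1 (mod 3) but 1 ≡ 1 (mod 9), so the conjunction on the right does not hold.

(⇐) Conversely, if m ≡ 7 (mod 9) and m ≡ 1 (mod 6), then by the Chinese remainder theorem m ≡ 7 (mod 18). Since 7 ≡ 1 (mod 3) and 3 ∣ 18, we get m ≡ 1 (mod 3).

Only the converse holds.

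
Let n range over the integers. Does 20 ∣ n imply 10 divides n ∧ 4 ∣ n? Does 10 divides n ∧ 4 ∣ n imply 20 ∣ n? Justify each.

(⟹) If 20 ∣ n, write n = 20q. Since 20 = 2·10, n = 10·(2q), so 10 ∣ n; and since 20 = 5·4, n = 4·(5q), so 4 ∣ n.

(⟸) Suppose 10 ∣ n and 4 ∣ n. Any common multiple of 10 and 4 is a multiple of their lcm; here lcm(10, 4) = 10·4/gcd(10, 4) = 40/2 = 20, so 20 ∣ n.

Both directions hold; the statement is true.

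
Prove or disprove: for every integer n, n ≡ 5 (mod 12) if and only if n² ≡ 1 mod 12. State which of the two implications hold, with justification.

The forward direction holds; the converse fails.

(→) Suppose n ≡ 5 (mod 12). Write n = 12j + 5. Then (12j + 5)² = 144j² + 120j + 25 = 12(12j² + 10j + 2) + 1, so n² ≡ 1 (mod 12).

(←) This fails: take n = 1. Then 1² = 1 ≡ 1 (mod 12), yet 1 ≡ 1 (mod 12), not 5.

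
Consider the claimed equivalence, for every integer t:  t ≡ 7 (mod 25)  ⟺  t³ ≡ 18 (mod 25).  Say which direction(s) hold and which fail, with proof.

Both directions hold; the statement is true.

Forward direction. Suppose t ≡ 7 (mod 25). Write t = 25j + 7. Then (25j + 7)³ = 15625j³ + 13125j² + 3675j + 343 = 25(625j³ + 525j² + 147j + 13) + 18, so t³ ≡ 18 (mod 25).

Converse. Suppose t³ ≡ 18 (mod 25). The only residue r in {0, …, 24} with r³ ≡ 18 (mod 25) is r = 7, so t ≡ 7 (mod 25).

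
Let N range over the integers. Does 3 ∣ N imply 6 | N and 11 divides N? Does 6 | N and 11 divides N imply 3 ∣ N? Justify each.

Only the reverse direction holds.

Forward direction. This fails: take N = 3. Certainly 3 ∣ 3, but 6 ∤ 3.

Converse. Suppose 6 ∣ N and 11 ∣ N. Any common multiple of 6 and 11 is a multiple of their lcm; here gcd(6, 11) = 1, so lcm(6, 11) = 6·11 = 66, so 66 ∣ N. Since 3 ∣ 66, it follows that 3 ∣ N.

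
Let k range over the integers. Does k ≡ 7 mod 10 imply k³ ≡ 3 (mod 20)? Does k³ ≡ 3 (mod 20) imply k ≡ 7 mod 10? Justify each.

Not equivalent: only (⇐) holds.

(⟹) This fails: take k = 17. Then 17 ≡ 7 (mod 10), but 17³ = 4913 ≡ 13 (mod 20), not 3.

(⟸) Conversely, the residues r modulo 20 with r³ ≡ 3 (mod 20) are exactly {7}, and each is ≡ 7 (mod 10).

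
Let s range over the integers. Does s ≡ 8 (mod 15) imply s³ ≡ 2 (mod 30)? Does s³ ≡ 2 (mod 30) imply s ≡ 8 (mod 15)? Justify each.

(⇒) fails; (⇐) holds.

(→) This fails: take s = 23. Then 23 ≡ 8 (mod 15), but 23³ = 12167 ≡ 17 (mod 30), not 2.

(←) Conversely, the residues r modulo 30 with r³ ≡ 2 (mod 30) are exactly {8}, and each is ≡ 8 (mod 15).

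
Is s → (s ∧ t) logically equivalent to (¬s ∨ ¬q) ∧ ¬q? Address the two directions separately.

Neither implication holds.

(⇒) This fails. Under q = T, s = F, t = F, the left side is true but the right side is false.

(⇐) This fails. Under q = F, s = T, t = F, the left side is false but the right side is true.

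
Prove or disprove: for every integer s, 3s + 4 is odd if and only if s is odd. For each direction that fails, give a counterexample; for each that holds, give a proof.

(⟹) Suppose 3s + 4 is odd. Since 3 is odd, 3s and s have the same parity, so 3s + 4 ≡ s + 4 (mod 2). As 4 is even, 3s + 4 is odd exactly when s is odd. Thus s is odd.

(⟸) Conversely, suppose s is odd; write s = 2j + 1. Then 3s + 4 = 3·(2j + 1) + 4 = 2·3j + 7, which is odd.

Both directions hold; the statement is true.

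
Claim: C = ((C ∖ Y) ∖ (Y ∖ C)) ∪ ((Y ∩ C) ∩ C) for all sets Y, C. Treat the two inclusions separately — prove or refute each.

The two sets are equal.

(⟹) Let x ∈ C. Then either x ∈ C and x ∉ Y; or x ∈ Y ∩ C. In each case x ∈ ((C ∖ Y) ∖ (Y ∖ C)) ∪ ((Y ∩ C) ∩ C), so C ⊆ ((C ∖ Y) ∖ (Y ∖ C)) ∪ ((Y ∩ C) ∩ C).

(⟸) Let x ∈ ((C ∖ Y) ∖ (Y ∖ C)) ∪ ((Y ∩ C) ∩ C). Then either x ∈ C and x ∉ Y; or x ∈ Y ∩ C. In each case x ∈ C, so ((C ∖ Y) ∖ (Y ∖ C)) ∪ ((Y ∩ C) ∩ C) ⊆ C.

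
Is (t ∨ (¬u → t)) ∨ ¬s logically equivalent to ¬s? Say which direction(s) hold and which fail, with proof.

Not equivalent: only (⇐) holds.

Forward direction. This fails. Under t = T, s = T, u = F, the left side is true but the right side is false.

Converse. Assume the antecedent. If t is true, (t ∨ (¬u → t)) ∨ ¬s reduces to true regardless of the other variables. If t is false, the antecedent forces (t = F, s = F, u = F) or (t = F, s = F, u = T), and (t ∨ (¬u → t)) ∨ ¬s holds there. Either way (t ∨ (¬u → t)) ∨ ¬s holds.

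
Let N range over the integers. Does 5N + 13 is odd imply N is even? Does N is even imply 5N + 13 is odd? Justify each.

(⟸) Suppose N is even; write N = 2j. Then 5N + 13 = 5·(2j) + 13 = 2·5j + 13, which is odd.

(⟹) Suppose 5N + 13 is odd. Since 5 is odd, 5N and N have the same parity, so 5N + 13 ≡ N + 13 (mod 2). As 13 is odd, 5N + 13 is odd exactly when N is even. Thus N is even.

The biconditional holds.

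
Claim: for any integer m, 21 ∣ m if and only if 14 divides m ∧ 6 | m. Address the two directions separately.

(⇒) fails; (⇐) holds.

(⇒) This fails: take m = 21. Certainly 21 ∣ 21, but 14 ∤ 21.

(⇐) Suppose 14 ∣ m and 6 ∣ m. Any common multiple of 14 and 6 is a multiple of their lcm; here lcm(14, 6) = 14·6/gcd(14, 6) = 84/2 = 42, so 42 ∣ m. Since 21 ∣ 42, it follows that 21 ∣ m.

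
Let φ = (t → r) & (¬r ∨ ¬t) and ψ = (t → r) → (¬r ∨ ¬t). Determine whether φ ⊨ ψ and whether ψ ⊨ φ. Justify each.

(→) Assume the antecedent. If t is true, the antecedent cannot hold. If t is false, (t → r) → (¬r ∨ ¬t) reduces to true regardless of the other variables. Either way (t → r) → (¬r ∨ ¬t) holds.

(←) This fails. Under t = T, r = F, the left side is false but the right side is true.

(⇒) holds; (⇐) fails.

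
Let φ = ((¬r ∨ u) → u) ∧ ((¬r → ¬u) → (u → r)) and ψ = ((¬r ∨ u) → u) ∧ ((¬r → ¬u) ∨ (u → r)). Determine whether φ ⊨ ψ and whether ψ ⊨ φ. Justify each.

The forward direction fails; the converse holds.

(→) This fails. Under u = T, r = F, the left side is true but the right side is false.

(←) Assume the antecedent. If u is true, the consequent reduces to true regardless of the other variables. If u is false, the antecedent forces (u = F, r = T), and the consequent holds there. Either way the consequent holds.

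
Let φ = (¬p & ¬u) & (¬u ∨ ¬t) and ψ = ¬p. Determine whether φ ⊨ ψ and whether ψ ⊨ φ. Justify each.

Not equivalent: only (⇒) holds.

(←) This fails. Under p = F, t = F, u = T, the left side is false but the right side is true.

(→) Assume the antecedent. If p is true, the antecedent cannot hold. If p is false, ¬p reduces to true regardless of the other variables. Either way ¬p holds.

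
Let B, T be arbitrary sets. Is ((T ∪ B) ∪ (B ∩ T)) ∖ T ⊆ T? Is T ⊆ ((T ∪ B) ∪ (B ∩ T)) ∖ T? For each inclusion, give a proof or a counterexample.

(⊆) fails and (⊇) fails.

(⊆) This inclusion fails. Take B = {1}, T = ∅; then 1 ∈ ((T ∪ B) ∪ (B ∩ T)) ∖ T but 1 ∉ T.

(⊇) This inclusion fails. Take B = ∅, T = {1}; then 1 ∈ T but 1 ∉ ((T ∪ B) ∪ (B ∩ T)) ∖ T.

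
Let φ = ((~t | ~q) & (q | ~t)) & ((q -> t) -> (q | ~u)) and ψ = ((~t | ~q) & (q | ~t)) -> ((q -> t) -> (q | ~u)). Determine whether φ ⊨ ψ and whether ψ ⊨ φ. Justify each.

Not equivalent: only (⇒) holds.

Forward direction. Assume the antecedent. If u is true, the antecedent forces (u = T, t = F, q = T), and the consequent holds there. If u is false, the consequent reduces to true regardless of the other variables. Either way the consequent holds.

Converse. This fails. Under u = F, t = T, q = F, the left side is false but the right side is true.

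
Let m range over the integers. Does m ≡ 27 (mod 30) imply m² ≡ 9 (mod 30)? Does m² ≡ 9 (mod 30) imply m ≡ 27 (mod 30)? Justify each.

Not equivalent: only (⇒) holds.

Forward direction. Suppose m ≡ 27 (mod 30). Write m = 30j + 27. Then (30j + 27)² = 900j² + 1620j + 729 = 30(30j² + 54j + 24) + 9, so m² ≡ 9 (mod 30).

Converse. This fails: take m = 3. Then 3² = 9 ≡ 9 (mod 30), yet 3 ≡ 3 (mod 30), not 27.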